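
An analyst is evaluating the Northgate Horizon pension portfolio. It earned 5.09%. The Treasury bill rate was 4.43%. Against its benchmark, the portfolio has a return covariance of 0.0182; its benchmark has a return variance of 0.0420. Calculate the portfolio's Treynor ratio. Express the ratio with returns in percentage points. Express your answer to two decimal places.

1.52

β = Cov / Var = 0.0182 / 0.0420 = 0.4333
Treynor = (Rp − Rf) / β = (5.09% − 4.43%) / 0.4333 = 0.66 / 0.4333 = 1.5232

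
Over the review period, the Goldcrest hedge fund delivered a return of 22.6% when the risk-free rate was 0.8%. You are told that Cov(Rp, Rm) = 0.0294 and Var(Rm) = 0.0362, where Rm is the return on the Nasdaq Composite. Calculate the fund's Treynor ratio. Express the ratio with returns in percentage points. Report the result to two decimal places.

26.84

β = Cov / Var = 0.0294 / 0.0362 = 0.8122
Treynor = (Rp − Rf) / β = (22.6% − 0.8%) / 0.8122 = 21.80 / 0.8122 = 26.8407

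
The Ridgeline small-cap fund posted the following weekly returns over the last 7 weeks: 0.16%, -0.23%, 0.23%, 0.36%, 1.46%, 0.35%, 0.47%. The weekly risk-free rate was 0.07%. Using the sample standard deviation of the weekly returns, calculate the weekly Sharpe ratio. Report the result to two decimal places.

0.64

μ = (0.16 − 0.23 + 0.23 + 0.36 + 1.46 + 0.35 + 0.47) / 7 = 0.4000%
Σ(r − μ)² = 1.6160; sample σ = √(1.6160/6) = 0.5190%
Sharpe = (μ − rf) / σ = (0.4000 − 0.07) / 0.5190 = 0.3300 / 0.5190 = 0.6358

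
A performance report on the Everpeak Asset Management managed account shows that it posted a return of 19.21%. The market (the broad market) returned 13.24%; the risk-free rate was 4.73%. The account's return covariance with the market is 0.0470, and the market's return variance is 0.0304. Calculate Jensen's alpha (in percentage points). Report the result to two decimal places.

1.32

β = Cov / Var = 0.0470 / 0.0304 = 1.5461
E[R] = Rf + β(Rm − Rf) = 4.73% + 1.5461 × (13.24% − 4.73%) = 17.8873%
α = Rp − E[R] = 19.21% − 17.8873% = 1.3227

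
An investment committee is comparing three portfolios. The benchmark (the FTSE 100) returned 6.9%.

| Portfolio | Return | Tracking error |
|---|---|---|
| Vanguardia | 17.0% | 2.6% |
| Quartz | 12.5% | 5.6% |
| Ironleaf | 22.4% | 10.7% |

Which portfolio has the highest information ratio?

Vanguardia: IR = (17.0% − 6.9%) / 2.6% = 3.885
Quartz: IR = (12.5% − 6.9%) / 5.6% = 1.000
Ironleaf: IR = (22.4% − 6.9%) / 10.7% = 1.449
Highest: Vanguardia (3.885).

Vanguardia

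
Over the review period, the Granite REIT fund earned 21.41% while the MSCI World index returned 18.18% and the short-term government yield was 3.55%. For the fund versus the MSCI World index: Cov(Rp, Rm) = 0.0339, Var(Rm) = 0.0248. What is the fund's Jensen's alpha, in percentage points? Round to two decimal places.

β = Cov / Var = 0.0339 / 0.0248 = 1.3669
E[R] = Rf + β(Rm − Rf) = 3.55% + 1.3669 × (18.18% − 3.55%) = 23.5477%
α = Rp − E[R] = 21.41% − 23.5477% = -2.1377

-2.14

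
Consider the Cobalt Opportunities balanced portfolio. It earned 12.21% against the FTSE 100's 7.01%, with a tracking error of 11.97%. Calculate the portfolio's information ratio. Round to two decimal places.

IR = (Rp − Rb) / TE = (12.21% − 7.01%) / 11.97% = 5.20% / 11.97% = 0.4344

0.43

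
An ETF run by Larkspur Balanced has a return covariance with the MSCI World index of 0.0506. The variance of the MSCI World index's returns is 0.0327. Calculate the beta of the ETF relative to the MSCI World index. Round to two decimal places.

β = Cov(Rp, Rm) / Var(Rm) = 0.0506 / 0.0327 = 1.5474

1.55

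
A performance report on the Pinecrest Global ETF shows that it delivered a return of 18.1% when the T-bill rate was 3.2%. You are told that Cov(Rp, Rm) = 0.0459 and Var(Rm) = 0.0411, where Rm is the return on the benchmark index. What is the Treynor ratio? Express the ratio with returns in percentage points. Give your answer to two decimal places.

13.34

β = Cov / Var = 0.0459 / 0.0411 = 1.1168
Treynor = (Rp − Rf) / β = (18.1% − 3.2%) / 1.1168 = 14.90 / 1.1168 = 13.3417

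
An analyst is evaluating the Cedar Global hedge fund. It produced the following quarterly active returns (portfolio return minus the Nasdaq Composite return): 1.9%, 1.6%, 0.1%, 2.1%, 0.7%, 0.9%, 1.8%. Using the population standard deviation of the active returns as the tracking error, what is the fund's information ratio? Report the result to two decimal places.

1.89

r̄ = (1.9 + 1.6 + 0.1 + 2.1 + 0.7 + 0.9 + 1.8) / 7 = 1.3000%
Population σ = √[Σ(r − r̄)² / 7] = √[3.3000 / 7] = √0.4714 = 0.6866%
IR = r̄ / tracking error = 1.3000 / 0.6866 = 1.8934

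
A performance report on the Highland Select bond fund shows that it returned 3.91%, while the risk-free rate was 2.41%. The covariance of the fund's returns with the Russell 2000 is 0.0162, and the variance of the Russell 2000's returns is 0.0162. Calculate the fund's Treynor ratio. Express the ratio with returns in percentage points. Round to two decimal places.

β = Cov / Var = 0.0162 / 0.0162 = 1.0000
Treynor = (Rp − Rf) / β = (3.91% − 2.41%) / 1.0000 = 1.50 / 1.0000 = 1.5000

1.50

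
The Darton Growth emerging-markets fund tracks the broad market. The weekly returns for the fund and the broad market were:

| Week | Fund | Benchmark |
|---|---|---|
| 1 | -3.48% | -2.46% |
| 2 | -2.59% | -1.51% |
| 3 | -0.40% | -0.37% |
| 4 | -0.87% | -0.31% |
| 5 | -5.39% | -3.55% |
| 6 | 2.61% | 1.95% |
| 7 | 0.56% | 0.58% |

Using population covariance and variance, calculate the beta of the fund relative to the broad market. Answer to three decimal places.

1.434

r̄p = -1.3657%,  r̄m = -0.8100%
Cov = Σ(rp − r̄p)(rm − r̄m) / 7 = 4.2421
Var(rm) = Σ(rm − r̄m)² / 7 = 2.9591
β = Cov / Var = 4.2421 / 2.9591 = 1.4336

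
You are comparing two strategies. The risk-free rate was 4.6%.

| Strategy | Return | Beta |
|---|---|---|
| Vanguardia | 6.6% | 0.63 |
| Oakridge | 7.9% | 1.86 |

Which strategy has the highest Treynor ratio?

Vanguardia: Treynor = (6.6% − 4.6%) / 0.63 = 3.175
Oakridge: Treynor = (7.9% − 4.6%) / 1.86 = 1.774
Highest: Vanguardia (3.175).

Vanguardia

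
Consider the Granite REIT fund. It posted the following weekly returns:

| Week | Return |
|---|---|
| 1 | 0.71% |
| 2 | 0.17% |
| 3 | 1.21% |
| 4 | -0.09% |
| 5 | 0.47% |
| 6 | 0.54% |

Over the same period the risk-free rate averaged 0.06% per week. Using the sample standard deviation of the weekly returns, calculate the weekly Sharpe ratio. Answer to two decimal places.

0.98

r̄ = (0.71 + 0.17 + 1.21 − 0.09 + 0.47 + 0.54) / 6 = 0.5017%
Sample std dev = √[1.0077 / 5] = 0.4489%
Sharpe = (r̄ − rf) / σ = (0.5017 − 0.06) / 0.4489 = 0.4417 / 0.4489 = 0.9840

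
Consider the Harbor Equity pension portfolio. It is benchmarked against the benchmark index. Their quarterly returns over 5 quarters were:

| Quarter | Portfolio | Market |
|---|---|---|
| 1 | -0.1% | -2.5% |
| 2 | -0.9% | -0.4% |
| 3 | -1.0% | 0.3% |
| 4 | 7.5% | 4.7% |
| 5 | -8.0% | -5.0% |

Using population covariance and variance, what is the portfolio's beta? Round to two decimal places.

r̄p = -0.5000%,  r̄m = -0.5800%
Cov = Σ(rp − r̄p)(rm − r̄m) / 5 = 14.8220
Var(rm) = Σ(rm − r̄m)² / 5 = 10.3816
β = Cov / Var = 14.8220 / 10.3816 = 1.4277

1.43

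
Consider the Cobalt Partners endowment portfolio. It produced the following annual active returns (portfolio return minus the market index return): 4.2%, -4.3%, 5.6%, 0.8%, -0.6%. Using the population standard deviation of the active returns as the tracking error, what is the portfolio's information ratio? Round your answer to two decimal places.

μ = (4.2 − 4.3 + 5.6 + 0.8 − 0.6) / 5 = 5.70 / 5 = 1.1400%
Population σ = √[Σ(r − μ)² / 5] = √[61.9920 / 5] = √12.3984 = 3.5211%
IR = μ / tracking error = 1.1400 / 3.5211 = 0.3238

0.32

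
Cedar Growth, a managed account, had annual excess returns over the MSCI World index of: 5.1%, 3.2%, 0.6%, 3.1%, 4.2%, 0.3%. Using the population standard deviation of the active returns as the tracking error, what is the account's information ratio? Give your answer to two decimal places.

Mean return μ = 16.50 / 6 = 2.7500%
Σ(r − μ)² = (5.1 − 2.7500)² + (3.2 − 2.7500)² + (0.6 − 2.7500)² + … = 18.5750
population σ = √(18.5750 / 6) = √3.0958 = 1.7595%
IR = μ / tracking error = 2.7500 / 1.7595 = 1.5629

1.56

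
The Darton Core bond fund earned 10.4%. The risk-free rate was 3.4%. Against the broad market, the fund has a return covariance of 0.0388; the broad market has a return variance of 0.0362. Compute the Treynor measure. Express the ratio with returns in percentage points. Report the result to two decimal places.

β = Cov / Var = 0.0388 / 0.0362 = 1.0718
Treynor = (Rp − Rf) / β = (10.4% − 3.4%) / 1.0718 = 7.00 / 1.0718 = 6.5311

6.53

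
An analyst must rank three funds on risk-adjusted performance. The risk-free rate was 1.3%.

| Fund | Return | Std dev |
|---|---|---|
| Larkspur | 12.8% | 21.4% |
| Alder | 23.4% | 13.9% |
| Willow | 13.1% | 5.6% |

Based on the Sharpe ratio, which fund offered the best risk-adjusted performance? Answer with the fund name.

Larkspur: Sharpe ratio = (12.8% − 1.3%) / 21.4% = 0.537
Alder: Sharpe ratio = (23.4% − 1.3%) / 13.9% = 1.590
Willow: Sharpe ratio = (13.1% − 1.3%) / 5.6% = 2.107
Highest: Willow (2.107).

Willow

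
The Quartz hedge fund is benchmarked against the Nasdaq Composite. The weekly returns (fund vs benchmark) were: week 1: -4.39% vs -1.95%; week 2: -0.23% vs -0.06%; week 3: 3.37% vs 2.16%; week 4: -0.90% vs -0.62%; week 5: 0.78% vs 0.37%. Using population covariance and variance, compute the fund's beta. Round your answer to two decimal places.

r̄p = -0.2740%,  r̄m = -0.0200%
Cov = Σ(rp − r̄p)(rm − r̄m) / 5 = 3.3345
Var(rm) = Σ(rm − r̄m)² / 5 = 1.7982
β = Cov / Var = 3.3345 / 1.7982 = 1.8544

1.85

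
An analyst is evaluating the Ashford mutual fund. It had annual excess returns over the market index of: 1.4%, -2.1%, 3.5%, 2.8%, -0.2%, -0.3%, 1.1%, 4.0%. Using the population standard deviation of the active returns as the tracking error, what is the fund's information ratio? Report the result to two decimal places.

r̄ = (1.4 − 2.1 + 3.5 + 2.8 − 0.2 − 0.3 + 1.1 + 4) / 8 = 1.2750%
Population σ = √[Σ(r − r̄)² / 8] = √[30.7950 / 8] = √3.8494 = 1.9620%
IR = r̄ / tracking error = 1.2750 / 1.9620 = 0.6498

0.65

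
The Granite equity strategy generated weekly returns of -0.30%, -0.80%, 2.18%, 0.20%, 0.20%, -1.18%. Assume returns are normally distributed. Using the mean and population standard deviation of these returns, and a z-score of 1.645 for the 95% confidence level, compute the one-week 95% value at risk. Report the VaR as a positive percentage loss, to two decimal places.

r̄ = (-0.3 − 0.8 + 2.18 + 0.2 + 0.2 − 1.18) / 6 = 0.0500%
Σ(r − r̄)² = 6.9398; population σ = √(6.9398/6) = 1.0755%
VaR = −(r̄ − z·σ) = −(0.0500 − 1.645 × 1.0755) = −(-1.7192) = 1.7192%

1.72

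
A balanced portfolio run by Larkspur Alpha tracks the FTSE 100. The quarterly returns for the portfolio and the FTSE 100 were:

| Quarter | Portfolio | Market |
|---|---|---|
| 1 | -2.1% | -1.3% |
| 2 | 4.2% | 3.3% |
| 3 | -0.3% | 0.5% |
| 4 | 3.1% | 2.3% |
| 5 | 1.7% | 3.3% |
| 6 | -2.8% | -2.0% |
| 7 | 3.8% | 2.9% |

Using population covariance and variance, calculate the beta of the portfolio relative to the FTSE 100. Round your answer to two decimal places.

1.21

r̄p = 1.0857%,  r̄m = 1.2857%
Cov = Σ(rp − r̄p)(rm − r̄m) / 7 = 5.1469
Var(rm) = Σ(rm − r̄m)² / 7 = 4.2641
β = Cov / Var = 5.1469 / 4.2641 = 1.2070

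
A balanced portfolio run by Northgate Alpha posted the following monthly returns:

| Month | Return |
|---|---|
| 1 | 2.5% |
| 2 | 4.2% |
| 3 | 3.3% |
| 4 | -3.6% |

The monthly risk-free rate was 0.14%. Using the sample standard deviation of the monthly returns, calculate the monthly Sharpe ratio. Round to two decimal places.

0.41

r̄ = (2.5 + 4.2 + 3.3 − 3.6) / 4 = 1.6000%
Sample std dev = √[37.5000 / 3] = 3.5355%
Sharpe = (r̄ − rf) / σ = (1.6000 − 0.14) / 3.5355 = 1.4600 / 3.5355 = 0.4130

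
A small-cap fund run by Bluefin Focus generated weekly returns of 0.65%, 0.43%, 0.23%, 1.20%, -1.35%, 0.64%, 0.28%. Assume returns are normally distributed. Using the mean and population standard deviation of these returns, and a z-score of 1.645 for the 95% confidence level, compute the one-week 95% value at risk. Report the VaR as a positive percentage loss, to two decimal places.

μ = (0.65 + 0.43 + 0.23 + 1.2 − 1.35 + 0.64 + 0.28) / 7 = 0.2971%
Σ(r − μ)² = (0.65 − 0.2971)² + (0.43 − 0.2971)² + … = 3.7927
population σ = √(3.7927 / 7) = √0.5418 = 0.7361%
VaR = −(μ − z·σ) = −(0.2971 − 1.645 × 0.7361) = −(-0.9138) = 0.9138%

0.91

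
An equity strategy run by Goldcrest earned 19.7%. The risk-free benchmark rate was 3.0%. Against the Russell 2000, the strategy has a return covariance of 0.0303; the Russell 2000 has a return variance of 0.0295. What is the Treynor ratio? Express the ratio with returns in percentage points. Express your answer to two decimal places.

16.26

β = Cov / Var = 0.0303 / 0.0295 = 1.0271
Treynor = (Rp − Rf) / β = (19.7% − 3.0%) / 1.0271 = 16.70 / 1.0271 = 16.2594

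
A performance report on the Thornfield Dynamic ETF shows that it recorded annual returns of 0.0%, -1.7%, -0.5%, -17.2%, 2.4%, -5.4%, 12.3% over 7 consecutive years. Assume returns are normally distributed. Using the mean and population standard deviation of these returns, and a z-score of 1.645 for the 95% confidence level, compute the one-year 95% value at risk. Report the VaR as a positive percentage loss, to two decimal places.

Mean return r̄ = -10.10 / 7 = -1.4429%
Population σ = √[Σ(r − r̄)² / 7] = √[470.6171 / 7] = √67.2310 = 8.1995%
VaR = −(r̄ − z·σ) = −(-1.4429 − 1.645 × 8.1995) = −(-14.9311) = 14.9311%

14.93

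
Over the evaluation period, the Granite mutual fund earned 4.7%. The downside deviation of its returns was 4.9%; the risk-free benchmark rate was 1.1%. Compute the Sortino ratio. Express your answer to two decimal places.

0.73

Sortino = (Rp − Rf) / σd = (4.7% − 1.1%) / 4.9% = 3.60% / 4.9% = 0.7347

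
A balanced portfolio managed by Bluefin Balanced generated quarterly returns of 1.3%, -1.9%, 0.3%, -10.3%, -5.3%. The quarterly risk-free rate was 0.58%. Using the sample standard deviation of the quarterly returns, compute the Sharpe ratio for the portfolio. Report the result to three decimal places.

μ = (1.3 − 1.9 + 0.3 − 10.3 − 5.3) / 5 = -15.90 / 5 = -3.1800%
Σ(r − μ)² = 89.0080; sample σ = √(89.0080/4) = 4.7172%
Sharpe = (μ − rf) / σ = (-3.1800 − 0.58) / 4.7172 = -3.7600 / 4.7172 = -0.7971

-0.797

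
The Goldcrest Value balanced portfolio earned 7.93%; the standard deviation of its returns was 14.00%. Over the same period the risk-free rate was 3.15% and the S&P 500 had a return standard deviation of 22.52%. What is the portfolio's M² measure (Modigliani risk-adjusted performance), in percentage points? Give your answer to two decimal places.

10.84

Sharpe = (Rp − Rf) / σp = (7.93% − 3.15%) / 14.00% = 0.3414
M² = Rf + Sharpe × σm = 3.15% + 0.3414 × 22.52% = 10.8383%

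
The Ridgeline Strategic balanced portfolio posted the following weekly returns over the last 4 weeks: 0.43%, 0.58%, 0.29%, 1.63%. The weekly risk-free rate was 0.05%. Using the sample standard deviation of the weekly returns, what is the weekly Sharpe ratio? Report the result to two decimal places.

r̄ = (0.43 + 0.58 + 0.29 + 1.63) / 4 = 0.7325%
Sample σ = √[Σ(r − r̄)² / 3] = √[1.1161 / 3] = √0.3720 = 0.6099%
Sharpe = (r̄ − rf) / σ = (0.7325 − 0.05) / 0.6099 = 0.6825 / 0.6099 = 1.1190

1.12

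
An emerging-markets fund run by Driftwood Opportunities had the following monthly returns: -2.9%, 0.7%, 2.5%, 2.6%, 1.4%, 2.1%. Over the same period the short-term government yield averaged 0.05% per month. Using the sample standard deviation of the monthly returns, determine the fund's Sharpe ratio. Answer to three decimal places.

0.491

r̄ = (-2.9 + 0.7 + 2.5 + 2.6 + 1.4 + 2.1) / 6 = 6.40 / 6 = 1.0667%
Σ(r − r̄)² = 21.4533; sample σ = √(21.4533/5) = 2.0714%
Sharpe = (r̄ − rf) / σ = (1.0667 − 0.05) / 2.0714 = 1.0167 / 2.0714 = 0.4908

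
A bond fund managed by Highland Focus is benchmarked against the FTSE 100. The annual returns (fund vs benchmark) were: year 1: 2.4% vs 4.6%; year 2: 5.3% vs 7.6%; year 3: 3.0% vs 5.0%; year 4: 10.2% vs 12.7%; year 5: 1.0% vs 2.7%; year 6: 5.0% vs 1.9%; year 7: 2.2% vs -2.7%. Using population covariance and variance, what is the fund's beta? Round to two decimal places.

0.50

r̄p = 4.1571%,  r̄m = 4.5429%
Cov = Σ(rp − r̄p)(rm − r̄m) / 7 = 9.9890
Var(rm) = Σ(rm − r̄m)² / 7 = 19.8482
β = Cov / Var = 9.9890 / 19.8482 = 0.5033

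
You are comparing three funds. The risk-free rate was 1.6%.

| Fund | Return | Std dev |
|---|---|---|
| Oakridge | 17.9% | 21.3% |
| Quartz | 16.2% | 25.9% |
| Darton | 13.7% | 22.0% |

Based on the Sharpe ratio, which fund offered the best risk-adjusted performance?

Oakridge: Sharpe ratio = (17.9% − 1.6%) / 21.3% = 0.765
Quartz: Sharpe ratio = (16.2% − 1.6%) / 25.9% = 0.564
Darton: Sharpe ratio = (13.7% − 1.6%) / 22.0% = 0.550
Highest: Oakridge (0.765).

Oakridge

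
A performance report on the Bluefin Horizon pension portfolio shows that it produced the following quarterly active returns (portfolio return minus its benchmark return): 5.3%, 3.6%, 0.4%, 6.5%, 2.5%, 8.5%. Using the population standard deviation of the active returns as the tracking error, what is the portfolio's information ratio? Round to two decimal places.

Mean return r̄ = 26.80 / 6 = 4.4667%
Σ(r − r̄)² = (5.3 − 4.4667)² + (3.6 − 4.4667)² + … = 42.2533
σ = √[42.2533 / 6] = 2.6537%
IR = r̄ / tracking error = 4.4667 / 2.6537 = 1.6832

1.68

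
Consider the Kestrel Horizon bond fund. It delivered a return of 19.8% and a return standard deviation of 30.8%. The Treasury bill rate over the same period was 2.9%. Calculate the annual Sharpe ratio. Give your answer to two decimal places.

Sharpe = (Rp − Rf) / σp = (19.8% − 2.9%) / 30.8% = 16.90% / 30.8% = 0.5487

0.55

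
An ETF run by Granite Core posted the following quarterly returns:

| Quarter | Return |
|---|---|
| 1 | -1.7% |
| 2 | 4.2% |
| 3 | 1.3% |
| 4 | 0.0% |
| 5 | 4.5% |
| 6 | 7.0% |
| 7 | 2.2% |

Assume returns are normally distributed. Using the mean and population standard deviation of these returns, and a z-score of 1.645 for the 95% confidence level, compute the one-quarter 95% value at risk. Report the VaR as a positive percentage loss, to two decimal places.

2.01

μ = (-1.7 + 4.2 + 1.3 + 0 + 4.5 + 7 + 2.2) / 7 = 17.50 / 7 = 2.5000%
Population std dev = √[52.5600 / 7] = 2.7402%
VaR = −(μ − z·σ) = −(2.5000 − 1.645 × 2.7402) = −(-2.0076) = 2.0076%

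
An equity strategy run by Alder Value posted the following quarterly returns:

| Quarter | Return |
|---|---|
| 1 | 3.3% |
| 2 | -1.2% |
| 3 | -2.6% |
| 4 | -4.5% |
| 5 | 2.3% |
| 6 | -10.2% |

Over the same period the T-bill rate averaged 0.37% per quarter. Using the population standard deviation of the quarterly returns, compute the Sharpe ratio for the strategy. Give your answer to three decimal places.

-0.561

μ = (3.3 − 1.2 − 2.6 − 4.5 + 2.3 − 10.2) / 6 = -2.1500%
Population std dev = √[120.9350 / 6] = 4.4895%
Sharpe = (μ − rf) / σ = (-2.1500 − 0.37) / 4.4895 = -2.5200 / 4.4895 = -0.5613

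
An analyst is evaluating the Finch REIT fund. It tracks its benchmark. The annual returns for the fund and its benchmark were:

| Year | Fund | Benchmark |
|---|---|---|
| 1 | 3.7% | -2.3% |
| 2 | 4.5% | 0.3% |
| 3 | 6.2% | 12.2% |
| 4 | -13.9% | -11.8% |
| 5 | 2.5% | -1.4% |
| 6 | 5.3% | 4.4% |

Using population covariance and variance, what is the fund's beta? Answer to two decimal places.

0.80

r̄p = 1.3833%,  r̄m = 0.2333%
Cov = Σ(rp − r̄p)(rm − r̄m) / 6 = 41.7306
Var(rm) = Σ(rm − r̄m)² / 6 = 52.4089
β = Cov / Var = 41.7306 / 52.4089 = 0.7963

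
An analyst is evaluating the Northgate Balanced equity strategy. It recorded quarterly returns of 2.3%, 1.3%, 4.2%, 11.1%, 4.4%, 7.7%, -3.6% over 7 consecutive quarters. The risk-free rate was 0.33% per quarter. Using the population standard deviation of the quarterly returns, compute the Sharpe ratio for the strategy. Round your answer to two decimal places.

r̄ = (2.3 + 1.3 + 4.2 + 11.1 + 4.4 + 7.7 − 3.6) / 7 = 27.40 / 7 = 3.9143%
Σ(r − r̄)² = (2.3 − 3.9143)² + (1.3 − 3.9143)² + … = 132.1886
population σ = √(132.1886 / 7) = √18.8841 = 4.3456%
Sharpe = (r̄ − rf) / σ = (3.9143 − 0.33) / 4.3456 = 3.5843 / 4.3456 = 0.8248

0.82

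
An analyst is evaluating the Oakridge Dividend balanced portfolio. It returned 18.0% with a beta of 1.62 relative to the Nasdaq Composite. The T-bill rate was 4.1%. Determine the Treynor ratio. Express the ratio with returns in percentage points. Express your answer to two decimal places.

Treynor = (Rp − Rf) / β = (18.0% − 4.1%) / 1.62 = 13.90 / 1.62 = 8.5802

8.58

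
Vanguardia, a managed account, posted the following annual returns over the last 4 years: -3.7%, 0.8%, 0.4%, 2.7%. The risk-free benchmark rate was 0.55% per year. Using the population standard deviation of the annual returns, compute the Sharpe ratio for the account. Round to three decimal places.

r̄ = (-3.7 + 0.8 + 0.4 + 2.7) / 4 = 0.0500%
Population σ = √[Σ(r − r̄)² / 4] = √[21.7700 / 4] = √5.4425 = 2.3329%
Sharpe = (r̄ − rf) / σ = (0.0500 − 0.55) / 2.3329 = -0.5000 / 2.3329 = -0.2143

-0.214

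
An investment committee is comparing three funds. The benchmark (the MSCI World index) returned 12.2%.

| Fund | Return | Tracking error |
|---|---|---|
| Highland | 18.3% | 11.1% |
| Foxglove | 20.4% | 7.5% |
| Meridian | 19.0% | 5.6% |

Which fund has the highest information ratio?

Highland: IR = (18.3% − 12.2%) / 11.1% = 0.550
Foxglove: IR = (20.4% − 12.2%) / 7.5% = 1.093
Meridian: IR = (19.0% − 12.2%) / 5.6% = 1.214
Highest: Meridian (1.214).

Meridian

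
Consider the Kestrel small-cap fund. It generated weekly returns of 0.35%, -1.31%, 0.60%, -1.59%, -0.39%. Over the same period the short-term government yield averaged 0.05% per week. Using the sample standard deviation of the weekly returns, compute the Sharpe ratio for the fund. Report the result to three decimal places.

r̄ = (0.35 − 1.31 + 0.6 − 1.59 − 0.39) / 5 = -0.4680%
Σ(r − r̄)² = 3.7837; sample σ = √(3.7837/4) = 0.9726%
Sharpe = (r̄ − rf) / σ = (-0.4680 − 0.05) / 0.9726 = -0.5180 / 0.9726 = -0.5326

-0.533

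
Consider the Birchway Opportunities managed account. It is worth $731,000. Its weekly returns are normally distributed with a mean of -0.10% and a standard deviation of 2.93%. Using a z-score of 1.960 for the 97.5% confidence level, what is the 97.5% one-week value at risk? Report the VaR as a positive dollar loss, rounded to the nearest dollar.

Return at the 97.5% tail: μ − z·σ = -0.10% − 1.960 × 2.93% = -0.1 − 5.7428 = -5.8428%
VaR = −(-5.8428%) × $731,000 = 5.8428% × $731,000 = $42,711

$42,711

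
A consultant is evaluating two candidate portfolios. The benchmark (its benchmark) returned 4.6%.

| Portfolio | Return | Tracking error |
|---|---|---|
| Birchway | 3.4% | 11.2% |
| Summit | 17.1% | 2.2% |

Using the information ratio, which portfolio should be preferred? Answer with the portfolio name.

Summit

Birchway: IR = (3.4% − 4.6%) / 11.2% = -0.107
Summit: IR = (17.1% − 4.6%) / 2.2% = 5.682
Highest: Summit (5.682).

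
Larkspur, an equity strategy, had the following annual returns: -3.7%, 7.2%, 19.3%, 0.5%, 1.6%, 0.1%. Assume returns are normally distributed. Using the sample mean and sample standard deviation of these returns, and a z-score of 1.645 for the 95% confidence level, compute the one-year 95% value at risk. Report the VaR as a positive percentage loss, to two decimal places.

μ = (-3.7 + 7.2 + 19.3 + 0.5 + 1.6 + 0.1) / 6 = 25.00 / 6 = 4.1667%
Sample σ = √[Σ(r − μ)² / 5] = √[336.6733 / 5] = √67.3347 = 8.2058%
VaR = −(μ − z·σ) = −(4.1667 − 1.645 × 8.2058) = −(-9.3318) = 9.3318%

9.33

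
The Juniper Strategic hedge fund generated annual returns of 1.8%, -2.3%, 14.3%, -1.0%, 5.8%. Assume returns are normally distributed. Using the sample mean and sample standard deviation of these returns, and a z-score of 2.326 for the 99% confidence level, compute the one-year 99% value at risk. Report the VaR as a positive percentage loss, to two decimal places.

11.82

μ = (1.8 − 2.3 + 14.3 − 1 + 5.8) / 5 = 18.60 / 5 = 3.7200%
Σ(r − μ)² = 178.4680; sample σ = √(178.4680/4) = 6.6796%
VaR = −(μ − z·σ) = −(3.7200 − 2.326 × 6.6796) = −(-11.8167) = 11.8167%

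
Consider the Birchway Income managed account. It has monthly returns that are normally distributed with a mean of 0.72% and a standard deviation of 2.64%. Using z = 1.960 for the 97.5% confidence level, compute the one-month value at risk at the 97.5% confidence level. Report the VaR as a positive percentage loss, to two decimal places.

4.45

VaR (as % loss) = −(μ − z·σ) = −(0.72% − 1.960 × 2.64%) = −(-4.4544%) = 4.4544%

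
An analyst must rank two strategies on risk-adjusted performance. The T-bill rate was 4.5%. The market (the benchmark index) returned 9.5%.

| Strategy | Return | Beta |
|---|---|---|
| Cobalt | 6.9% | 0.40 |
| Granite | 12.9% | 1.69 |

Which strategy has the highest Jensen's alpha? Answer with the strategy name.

Cobalt: α = 6.9% − [4.5% + 0.40 × (9.5% − 4.5%)] = 0.400
Granite: α = 12.9% − [4.5% + 1.69 × (9.5% − 4.5%)] = -0.050
Highest: Cobalt (0.400).

Cobalt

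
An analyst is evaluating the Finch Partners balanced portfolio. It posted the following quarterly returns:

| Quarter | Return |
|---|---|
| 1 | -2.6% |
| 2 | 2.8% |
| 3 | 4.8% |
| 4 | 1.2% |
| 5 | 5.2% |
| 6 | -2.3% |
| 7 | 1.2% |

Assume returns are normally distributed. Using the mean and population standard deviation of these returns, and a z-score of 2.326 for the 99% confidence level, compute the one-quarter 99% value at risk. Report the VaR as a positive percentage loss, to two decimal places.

μ = (-2.6 + 2.8 + 4.8 + 1.2 + 5.2 − 2.3 + 1.2) / 7 = 1.4714%
Σ(r − μ)² = (-2.6 − 1.4714)² + (2.8 − 1.4714)² + (4.8 − 1.4714)² + … = 57.6943
σ = √[57.6943 / 7] = 2.8709%
VaR = −(μ − z·σ) = −(1.4714 − 2.326 × 2.8709) = −(-5.2063) = 5.2063%

5.21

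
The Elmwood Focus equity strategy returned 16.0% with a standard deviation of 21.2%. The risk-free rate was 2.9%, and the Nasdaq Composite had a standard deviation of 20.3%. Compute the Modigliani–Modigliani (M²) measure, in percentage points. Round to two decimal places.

Sharpe = (Rp − Rf) / σp = (16.0% − 2.9%) / 21.2% = 0.6179
M² = Rf + Sharpe × σm = 2.9% + 0.6179 × 20.3% = 15.4434%

15.44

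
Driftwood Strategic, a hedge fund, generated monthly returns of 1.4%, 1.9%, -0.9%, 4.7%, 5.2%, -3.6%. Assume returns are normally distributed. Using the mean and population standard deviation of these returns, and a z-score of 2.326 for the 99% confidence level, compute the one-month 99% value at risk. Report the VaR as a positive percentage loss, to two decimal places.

5.65

Mean return r̄ = 8.70 / 6 = 1.4500%
Population std dev = √[55.8550 / 6] = 3.0511%
VaR = −(r̄ − z·σ) = −(1.4500 − 2.326 × 3.0511) = −(-5.6469) = 5.6469%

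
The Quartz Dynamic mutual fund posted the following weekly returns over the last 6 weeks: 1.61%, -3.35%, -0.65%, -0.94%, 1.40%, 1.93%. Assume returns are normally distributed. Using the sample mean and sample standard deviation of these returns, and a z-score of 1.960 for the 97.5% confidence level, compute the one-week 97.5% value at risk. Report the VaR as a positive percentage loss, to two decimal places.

4.00

r̄ = (1.61 − 3.35 − 0.65 − 0.94 + 1.4 + 1.93) / 6 = 0.0000%
Σ(r − r̄)² = 20.8056; sample σ = √(20.8056/5) = 2.0399%
VaR = −(r̄ − z·σ) = −(0.0000 − 1.960 × 2.0399) = −(-3.9982) = 3.9982%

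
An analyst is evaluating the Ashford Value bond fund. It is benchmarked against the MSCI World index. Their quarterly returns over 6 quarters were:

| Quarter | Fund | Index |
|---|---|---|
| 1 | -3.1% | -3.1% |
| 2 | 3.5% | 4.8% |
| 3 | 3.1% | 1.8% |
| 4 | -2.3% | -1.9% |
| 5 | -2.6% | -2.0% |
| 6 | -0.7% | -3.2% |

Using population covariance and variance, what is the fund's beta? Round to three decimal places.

r̄p = -0.3500%,  r̄m = -0.6000%
Cov = Σ(rp − r̄p)(rm − r̄m) / 6 = 7.0900
Var(rm) = Σ(rm − r̄m)² / 6 = 8.5967
β = Cov / Var = 7.0900 / 8.5967 = 0.8247

0.825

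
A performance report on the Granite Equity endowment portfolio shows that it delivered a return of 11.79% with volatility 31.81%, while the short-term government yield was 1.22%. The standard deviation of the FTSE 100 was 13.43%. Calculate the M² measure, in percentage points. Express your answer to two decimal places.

Sharpe = (Rp − Rf) / σp = (11.79% − 1.22%) / 31.81% = 0.3323
M² = Rf + Sharpe × σm = 1.22% + 0.3323 × 13.43% = 5.6828%

5.68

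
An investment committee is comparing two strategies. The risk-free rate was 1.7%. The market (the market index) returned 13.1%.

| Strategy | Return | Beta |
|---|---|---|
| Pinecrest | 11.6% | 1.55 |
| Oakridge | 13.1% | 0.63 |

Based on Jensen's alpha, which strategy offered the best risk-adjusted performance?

Pinecrest: α = 11.6% − [1.7% + 1.55 × (13.1% − 1.7%)] = -7.770
Oakridge: α = 13.1% − [1.7% + 0.63 × (13.1% − 1.7%)] = 4.218
Highest: Oakridge (4.218).

Oakridge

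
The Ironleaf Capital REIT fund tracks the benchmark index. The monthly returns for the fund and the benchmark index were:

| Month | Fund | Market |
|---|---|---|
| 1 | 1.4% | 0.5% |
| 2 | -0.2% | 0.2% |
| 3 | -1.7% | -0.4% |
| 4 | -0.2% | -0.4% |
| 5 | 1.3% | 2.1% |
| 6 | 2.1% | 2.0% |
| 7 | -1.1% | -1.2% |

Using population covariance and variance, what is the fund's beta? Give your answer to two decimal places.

r̄p = 0.2286%,  r̄m = 0.4000%
Cov = Σ(rp − r̄p)(rm − r̄m) / 7 = 1.2900
Var(rm) = Σ(rm − r̄m)² / 7 = 1.3343
β = Cov / Var = 1.2900 / 1.3343 = 0.9668

0.97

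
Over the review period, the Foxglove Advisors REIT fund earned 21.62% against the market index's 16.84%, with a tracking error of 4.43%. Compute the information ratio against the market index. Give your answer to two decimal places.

1.08

IR = (Rp − Rb) / TE = (21.62% − 16.84%) / 4.43% = 4.78% / 4.43% = 1.0790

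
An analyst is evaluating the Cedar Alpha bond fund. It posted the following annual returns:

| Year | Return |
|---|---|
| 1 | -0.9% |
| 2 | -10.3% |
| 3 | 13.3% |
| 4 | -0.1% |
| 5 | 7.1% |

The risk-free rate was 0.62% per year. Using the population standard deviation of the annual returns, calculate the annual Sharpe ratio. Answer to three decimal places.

Mean return r̄ = 9.10 / 5 = 1.8200%
Population std dev = √[317.6480 / 5] = 7.9705%
Sharpe = (r̄ − rf) / σ = (1.8200 − 0.62) / 7.9705 = 1.2000 / 7.9705 = 0.1506

0.151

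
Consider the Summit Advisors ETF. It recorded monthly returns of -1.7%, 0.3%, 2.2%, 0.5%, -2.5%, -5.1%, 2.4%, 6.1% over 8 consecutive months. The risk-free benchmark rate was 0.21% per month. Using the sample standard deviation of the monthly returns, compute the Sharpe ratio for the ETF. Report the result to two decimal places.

Mean return μ = 2.20 / 8 = 0.2750%
Sample σ = √[Σ(r − μ)² / 7] = √[82.6950 / 7] = √11.8136 = 3.4371%
Sharpe = (μ − rf) / σ = (0.2750 − 0.21) / 3.4371 = 0.0650 / 3.4371 = 0.0189

0.02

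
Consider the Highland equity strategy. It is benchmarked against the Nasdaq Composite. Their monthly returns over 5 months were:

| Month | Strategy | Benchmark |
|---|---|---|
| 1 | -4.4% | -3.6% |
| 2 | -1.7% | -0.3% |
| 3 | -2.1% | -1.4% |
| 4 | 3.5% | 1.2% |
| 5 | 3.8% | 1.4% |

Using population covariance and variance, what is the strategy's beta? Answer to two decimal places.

1.67

r̄p = -0.1800%,  r̄m = -0.5400%
Cov = Σ(rp − r̄p)(rm − r̄m) / 5 = 5.6648
Var(rm) = Σ(rm − r̄m)² / 5 = 3.3904
β = Cov / Var = 5.6648 / 3.3904 = 1.6708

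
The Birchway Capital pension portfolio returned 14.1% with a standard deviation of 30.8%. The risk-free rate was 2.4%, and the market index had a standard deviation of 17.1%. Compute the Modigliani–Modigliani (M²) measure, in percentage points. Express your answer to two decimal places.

Sharpe = (Rp − Rf) / σp = (14.1% − 2.4%) / 30.8% = 0.3799
M² = Rf + Sharpe × σm = 2.4% + 0.3799 × 17.1% = 8.8963%

8.90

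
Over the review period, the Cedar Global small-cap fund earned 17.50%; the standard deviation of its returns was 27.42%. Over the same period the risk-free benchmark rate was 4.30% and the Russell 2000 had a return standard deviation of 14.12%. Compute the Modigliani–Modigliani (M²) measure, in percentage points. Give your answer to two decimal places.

11.10

Sharpe = (Rp − Rf) / σp = (17.50% − 4.30%) / 27.42% = 0.4814
M² = Rf + Sharpe × σm = 4.30% + 0.4814 × 14.12% = 11.0974%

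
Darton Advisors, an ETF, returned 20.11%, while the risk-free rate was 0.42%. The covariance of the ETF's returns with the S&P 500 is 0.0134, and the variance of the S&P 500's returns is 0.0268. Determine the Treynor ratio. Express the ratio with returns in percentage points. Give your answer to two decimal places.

39.38

β = Cov / Var = 0.0134 / 0.0268 = 0.5000
Treynor = (Rp − Rf) / β = (20.11% − 0.42%) / 0.5000 = 19.69 / 0.5000 = 39.3800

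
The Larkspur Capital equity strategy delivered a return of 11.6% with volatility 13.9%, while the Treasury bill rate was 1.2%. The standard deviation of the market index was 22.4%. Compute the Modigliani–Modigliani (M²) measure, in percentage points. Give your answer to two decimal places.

Sharpe = (Rp − Rf) / σp = (11.6% − 1.2%) / 13.9% = 0.7482
M² = Rf + Sharpe × σm = 1.2% + 0.7482 × 22.4% = 17.9597%

17.96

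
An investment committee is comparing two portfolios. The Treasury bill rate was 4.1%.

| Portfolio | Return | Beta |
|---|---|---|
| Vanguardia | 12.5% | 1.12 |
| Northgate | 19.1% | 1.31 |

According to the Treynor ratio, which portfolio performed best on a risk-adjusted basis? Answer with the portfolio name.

Northgate

Vanguardia: Treynor = (12.5% − 4.1%) / 1.12 = 7.500
Northgate: Treynor = (19.1% − 4.1%) / 1.31 = 11.450
Highest: Northgate (11.450).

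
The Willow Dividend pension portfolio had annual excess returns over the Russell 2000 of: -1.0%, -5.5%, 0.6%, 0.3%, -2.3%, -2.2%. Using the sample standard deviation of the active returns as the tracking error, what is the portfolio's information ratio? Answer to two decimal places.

-0.76

μ = (-1 − 5.5 + 0.6 + 0.3 − 2.3 − 2.2) / 6 = -10.10 / 6 = -1.6833%
Σ(r − μ)² = (-1 − (-1.6833))² + (-5.5 − (-1.6833))² + (0.6 − (-1.6833))² + … = 24.8283
σ = √[24.8283 / 5] = 2.2284%
IR = μ / tracking error = -1.6833 / 2.2284 = -0.7554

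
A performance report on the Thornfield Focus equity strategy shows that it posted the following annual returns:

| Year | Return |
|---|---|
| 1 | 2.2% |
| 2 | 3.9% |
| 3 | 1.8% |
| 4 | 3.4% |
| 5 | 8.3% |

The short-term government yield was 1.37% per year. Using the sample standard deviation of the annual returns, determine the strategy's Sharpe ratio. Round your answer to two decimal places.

r̄ = (2.2 + 3.9 + 1.8 + 3.4 + 8.3) / 5 = 19.60 / 5 = 3.9200%
Σ(r − r̄)² = 26.9080; sample σ = √(26.9080/4) = 2.5936%
Sharpe = (r̄ − rf) / σ = (3.9200 − 1.37) / 2.5936 = 2.5500 / 2.5936 = 0.9832

0.98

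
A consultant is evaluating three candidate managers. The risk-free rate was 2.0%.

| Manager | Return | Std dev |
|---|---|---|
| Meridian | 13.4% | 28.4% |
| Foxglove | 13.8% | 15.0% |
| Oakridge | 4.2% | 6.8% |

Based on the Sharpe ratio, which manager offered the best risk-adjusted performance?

Meridian: Sharpe ratio = (13.4% − 2.0%) / 28.4% = 0.401
Foxglove: Sharpe ratio = (13.8% − 2.0%) / 15.0% = 0.787
Oakridge: Sharpe ratio = (4.2% − 2.0%) / 6.8% = 0.324
Highest: Foxglove (0.787).

Foxglove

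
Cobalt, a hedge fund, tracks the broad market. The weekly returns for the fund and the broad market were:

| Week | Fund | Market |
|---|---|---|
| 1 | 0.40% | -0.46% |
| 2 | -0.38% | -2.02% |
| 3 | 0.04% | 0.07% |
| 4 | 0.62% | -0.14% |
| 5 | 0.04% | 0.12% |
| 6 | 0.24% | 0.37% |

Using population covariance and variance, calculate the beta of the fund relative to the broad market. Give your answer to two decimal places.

0.25

r̄p = 0.1600%,  r̄m = -0.3433%
Cov = Σ(rp − r̄p)(rm − r̄m) / 6 = 0.1538
Var(rm) = Σ(rm − r̄m)² / 6 = 0.6268
β = Cov / Var = 0.1538 / 0.6268 = 0.2454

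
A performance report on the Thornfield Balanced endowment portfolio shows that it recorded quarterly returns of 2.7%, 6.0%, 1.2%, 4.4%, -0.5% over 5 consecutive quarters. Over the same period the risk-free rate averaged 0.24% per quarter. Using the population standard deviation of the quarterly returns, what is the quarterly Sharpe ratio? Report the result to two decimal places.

μ = (2.7 + 6 + 1.2 + 4.4 − 0.5) / 5 = 2.7600%
Population std dev = √[26.2520 / 5] = 2.2914%
Sharpe = (μ − rf) / σ = (2.7600 − 0.24) / 2.2914 = 2.5200 / 2.2914 = 1.0998

1.10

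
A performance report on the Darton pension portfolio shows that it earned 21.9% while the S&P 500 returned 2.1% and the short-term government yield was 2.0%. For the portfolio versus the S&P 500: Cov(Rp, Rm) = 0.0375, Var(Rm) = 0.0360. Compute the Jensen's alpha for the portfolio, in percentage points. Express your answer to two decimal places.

19.80

β = Cov / Var = 0.0375 / 0.0360 = 1.0417
E[R] = Rf + β(Rm − Rf) = 2.0% + 1.0417 × (2.1% − 2.0%) = 2.1042%
α = Rp − E[R] = 21.9% − 2.1042% = 19.7958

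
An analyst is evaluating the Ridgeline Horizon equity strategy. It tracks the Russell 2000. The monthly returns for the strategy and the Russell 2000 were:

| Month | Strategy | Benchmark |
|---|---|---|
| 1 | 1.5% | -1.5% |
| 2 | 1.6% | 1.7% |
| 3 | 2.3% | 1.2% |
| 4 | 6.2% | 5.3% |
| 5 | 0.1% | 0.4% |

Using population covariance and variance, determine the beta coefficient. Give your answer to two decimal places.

r̄p = 2.3400%,  r̄m = 1.4200%
Cov = Σ(rp − r̄p)(rm − r̄m) / 5 = 3.9032
Var(rm) = Σ(rm − r̄m)² / 5 = 4.9496
β = Cov / Var = 3.9032 / 4.9496 = 0.7886

0.79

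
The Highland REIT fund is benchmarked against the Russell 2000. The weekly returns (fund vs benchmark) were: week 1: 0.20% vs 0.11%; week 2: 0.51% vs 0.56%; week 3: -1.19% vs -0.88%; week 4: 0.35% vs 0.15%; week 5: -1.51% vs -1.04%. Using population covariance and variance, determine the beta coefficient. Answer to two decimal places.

r̄p = -0.3280%,  r̄m = -0.2200%
Cov = Σ(rp − r̄p)(rm − r̄m) / 5 = 0.5234
Var(rm) = Σ(rm − r̄m)² / 5 = 0.3924
β = Cov / Var = 0.5234 / 0.3924 = 1.3338

1.33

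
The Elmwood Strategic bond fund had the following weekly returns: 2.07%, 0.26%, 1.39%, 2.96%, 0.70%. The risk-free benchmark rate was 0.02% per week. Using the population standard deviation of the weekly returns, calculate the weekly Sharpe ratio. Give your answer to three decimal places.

Mean return r̄ = 7.380 / 5 = 1.4760%
Σ(r − r̄)² = 4.6433; population σ = √(4.6433/5) = 0.9637%
Sharpe = (r̄ − rf) / σ = (1.4760 − 0.02) / 0.9637 = 1.4560 / 0.9637 = 1.5108

1.511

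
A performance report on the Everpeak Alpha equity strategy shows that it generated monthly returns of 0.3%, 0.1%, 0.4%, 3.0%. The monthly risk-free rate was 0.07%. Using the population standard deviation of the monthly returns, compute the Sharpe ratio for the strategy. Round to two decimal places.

0.74

r̄ = (0.3 + 0.1 + 0.4 + 3) / 4 = 3.80 / 4 = 0.9500%
Σ(r − r̄)² = 5.6500; population σ = √(5.6500/4) = 1.1885%
Sharpe = (r̄ − rf) / σ = (0.9500 − 0.07) / 1.1885 = 0.8800 / 1.1885 = 0.7404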